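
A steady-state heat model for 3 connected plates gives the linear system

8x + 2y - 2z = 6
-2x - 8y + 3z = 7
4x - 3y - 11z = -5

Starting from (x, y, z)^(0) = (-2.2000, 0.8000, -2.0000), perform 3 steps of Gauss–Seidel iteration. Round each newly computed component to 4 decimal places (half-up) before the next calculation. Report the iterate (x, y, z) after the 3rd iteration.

(1.2692, -0.7426, 1.1186)

Iteration 1:
  x = (6 - (2)·0.8000 - (-2)·-2.0000) / (8) = 0.0500
  y = (7 - (-2)·0.0500 - (3)·-2.0000) / (-8) = -1.6375
  z = (-5 - (4)·0.0500 - (-3)·-1.6375) / (-11) = 0.9193
Iteration 2:
  x = (6 - (2)·-1.6375 - (-2)·0.9193) / (8) = 1.3892
  y = (7 - (-2)·1.3892 - (3)·0.9193) / (-8) = -0.8776
  z = (-5 - (4)·1.3892 - (-3)·-0.8776) / (-11) = 1.1991
Iteration 3:
  x = (6 - (2)·-0.8776 - (-2)·1.1991) / (8) = 1.2692
  y = (7 - (-2)·1.2692 - (3)·1.1991) / (-8) = -0.7426
  z = (-5 - (4)·1.2692 - (-3)·-0.7426) / (-11) = 1.1186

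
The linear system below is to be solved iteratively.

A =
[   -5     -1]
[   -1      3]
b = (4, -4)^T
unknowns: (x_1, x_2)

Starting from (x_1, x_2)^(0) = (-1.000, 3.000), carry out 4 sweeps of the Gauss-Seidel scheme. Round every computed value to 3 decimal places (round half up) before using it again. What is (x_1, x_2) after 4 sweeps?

Iteration 1:
  x_1 = (4 - (-1)·3.000) / (-5) = -1.400
  x_2 = (-4 - (-1)·-1.400) / (3) = -1.800
Iteration 2:
  x_1 = (4 - (-1)·-1.800) / (-5) = -0.440
  x_2 = (-4 - (-1)·-0.440) / (3) = -1.480
Iteration 3:
  x_1 = (4 - (-1)·-1.480) / (-5) = -0.504
  x_2 = (-4 - (-1)·-0.504) / (3) = -1.501
Iteration 4:
  x_1 = (4 - (-1)·-1.501) / (-5) = -0.500
  x_2 = (-4 - (-1)·-0.500) / (3) = -1.500

(-0.500, -1.500)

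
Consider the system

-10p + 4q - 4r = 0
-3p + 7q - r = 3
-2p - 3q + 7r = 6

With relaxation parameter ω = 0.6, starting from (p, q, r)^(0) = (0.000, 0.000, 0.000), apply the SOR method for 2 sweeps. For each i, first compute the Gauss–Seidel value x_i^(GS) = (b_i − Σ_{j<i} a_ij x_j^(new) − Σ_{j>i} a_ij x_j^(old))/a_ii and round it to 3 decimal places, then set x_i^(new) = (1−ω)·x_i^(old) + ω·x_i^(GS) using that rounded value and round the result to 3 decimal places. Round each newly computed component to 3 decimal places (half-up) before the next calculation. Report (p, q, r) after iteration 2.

(-0.077, 0.390, 0.833)

Iteration 1:
  p: GS value = (0 - (4)·0.000 - (-4)·0.000) / (-10) = 0.000;  p ← (1−ω)·0.000 + ω·0.000 = 0.000
  q: GS value = (3 - (-3)·0.000 - (-1)·0.000) / (7) = 0.429;  q ← (1−ω)·0.000 + ω·0.429 = 0.257
  r: GS value = (6 - (-2)·0.000 - (-3)·0.257) / (7) = 0.967;  r ← (1−ω)·0.000 + ω·0.967 = 0.580
Iteration 2:
  p: GS value = (0 - (4)·0.257 - (-4)·0.580) / (-10) = -0.129;  p ← (1−ω)·0.000 + ω·-0.129 = -0.077
  q: GS value = (3 - (-3)·-0.077 - (-1)·0.580) / (7) = 0.478;  q ← (1−ω)·0.257 + ω·0.478 = 0.390
  r: GS value = (6 - (-2)·-0.077 - (-3)·0.390) / (7) = 1.002;  r ← (1−ω)·0.580 + ω·1.002 = 0.833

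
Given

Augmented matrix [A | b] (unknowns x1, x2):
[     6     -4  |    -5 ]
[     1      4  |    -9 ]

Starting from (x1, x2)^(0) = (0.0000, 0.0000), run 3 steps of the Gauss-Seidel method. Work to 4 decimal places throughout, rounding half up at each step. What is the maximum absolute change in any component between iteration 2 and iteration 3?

Iteration 1:
  x1 = (-5 - (-4)·0.0000) / (6) = -0.8333
  x2 = (-9 - (1)·-0.8333) / (4) = -2.0417
Iteration 2:
  x1 = (-5 - (-4)·-2.0417) / (6) = -2.1945
  x2 = (-9 - (1)·-2.1945) / (4) = -1.7014
Iteration 3:
  x1 = (-5 - (-4)·-1.7014) / (6) = -1.9676
  x2 = (-9 - (1)·-1.9676) / (4) = -1.7581
Change: (0.2269, -0.0567) → max |·| = 0.2269

0.2269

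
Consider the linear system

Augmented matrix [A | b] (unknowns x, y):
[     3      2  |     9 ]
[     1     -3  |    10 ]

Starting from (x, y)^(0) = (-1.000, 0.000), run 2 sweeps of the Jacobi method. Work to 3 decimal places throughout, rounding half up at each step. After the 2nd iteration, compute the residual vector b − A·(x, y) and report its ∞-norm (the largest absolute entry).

2.669

Iteration 1:
  x = (9 - (2)·0.000) / (3) = 3.000
  y = (10 - (1)·-1.000) / (-3) = -3.667
Iteration 2:
  x = (9 - (2)·-3.667) / (3) = 5.445
  y = (10 - (1)·3.000) / (-3) = -2.333
Residual b − A·x = (-2.669, -2.444); ∞-norm = 2.669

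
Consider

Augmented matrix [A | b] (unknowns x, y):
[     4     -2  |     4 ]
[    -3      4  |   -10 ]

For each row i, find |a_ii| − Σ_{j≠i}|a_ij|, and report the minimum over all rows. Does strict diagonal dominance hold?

row 1: |4| − (2) = 2
row 2: |4| − (3) = 1
minimum over rows = 1 → strictly diagonally dominant (convergence guaranteed)

1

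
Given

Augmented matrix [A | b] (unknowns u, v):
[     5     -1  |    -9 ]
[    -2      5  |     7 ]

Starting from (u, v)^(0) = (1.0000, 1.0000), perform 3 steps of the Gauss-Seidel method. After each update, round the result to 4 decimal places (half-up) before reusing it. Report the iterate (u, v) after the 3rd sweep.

(-1.6518, 0.7393)

Iteration 1:
  u = (-9 - (-1)·1.0000) / (5) = -1.6000
  v = (7 - (-2)·-1.6000) / (5) = 0.7600
Iteration 2:
  u = (-9 - (-1)·0.7600) / (5) = -1.6480
  v = (7 - (-2)·-1.6480) / (5) = 0.7408
Iteration 3:
  u = (-9 - (-1)·0.7408) / (5) = -1.6518
  v = (7 - (-2)·-1.6518) / (5) = 0.7393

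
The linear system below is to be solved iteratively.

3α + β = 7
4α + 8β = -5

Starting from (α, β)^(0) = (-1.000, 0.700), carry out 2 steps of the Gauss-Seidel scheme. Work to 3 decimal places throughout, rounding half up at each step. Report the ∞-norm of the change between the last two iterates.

Iteration 1:
  α = (7 - (1)·0.700) / (3) = 2.100
  β = (-5 - (4)·2.100) / (8) = -1.675
Iteration 2:
  α = (7 - (1)·-1.675) / (3) = 2.892
  β = (-5 - (4)·2.892) / (8) = -2.071
Change: (0.792, -0.396) → max |·| = 0.792

0.792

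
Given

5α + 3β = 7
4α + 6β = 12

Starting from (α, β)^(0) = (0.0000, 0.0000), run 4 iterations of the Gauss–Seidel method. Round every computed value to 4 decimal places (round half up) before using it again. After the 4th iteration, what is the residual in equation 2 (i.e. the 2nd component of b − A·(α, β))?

-0.0002

Iteration 1:
  α = (7 - (3)·0.0000) / (5) = 1.4000
  β = (12 - (4)·1.4000) / (6) = 1.0667
Iteration 2:
  α = (7 - (3)·1.0667) / (5) = 0.7600
  β = (12 - (4)·0.7600) / (6) = 1.4933
Iteration 3:
  α = (7 - (3)·1.4933) / (5) = 0.5040
  β = (12 - (4)·0.5040) / (6) = 1.6640
Iteration 4:
  α = (7 - (3)·1.6640) / (5) = 0.4016
  β = (12 - (4)·0.4016) / (6) = 1.7323
Residual b − A·x = (-0.2049, -0.0002)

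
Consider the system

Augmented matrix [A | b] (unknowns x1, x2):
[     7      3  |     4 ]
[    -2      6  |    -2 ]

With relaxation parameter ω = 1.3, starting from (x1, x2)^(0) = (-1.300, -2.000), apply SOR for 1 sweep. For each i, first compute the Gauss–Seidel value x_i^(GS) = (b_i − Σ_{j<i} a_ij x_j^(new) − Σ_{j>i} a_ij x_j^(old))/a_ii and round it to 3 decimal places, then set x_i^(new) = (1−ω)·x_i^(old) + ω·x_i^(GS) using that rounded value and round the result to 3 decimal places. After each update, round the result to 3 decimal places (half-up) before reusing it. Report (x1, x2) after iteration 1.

(2.248, 1.141)

Iteration 1:
  x1: GS value = (4 - (3)·-2.000) / (7) = 1.429;  x1 ← (1−ω)·-1.300 + ω·1.429 = 2.248
  x2: GS value = (-2 - (-2)·2.248) / (6) = 0.416;  x2 ← (1−ω)·-2.000 + ω·0.416 = 1.141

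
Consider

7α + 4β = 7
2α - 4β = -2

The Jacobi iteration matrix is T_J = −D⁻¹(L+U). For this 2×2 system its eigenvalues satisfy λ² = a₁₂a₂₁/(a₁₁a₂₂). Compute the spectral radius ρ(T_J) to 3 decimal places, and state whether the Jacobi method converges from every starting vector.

0.535

a₁₂a₂₁/(a₁₁a₂₂) = (4)·(2) / ((7)·(-4)) = -0.285714
ρ = √|-0.285714| = √0.285714 = 0.535
ρ < 1, so Jacobi converges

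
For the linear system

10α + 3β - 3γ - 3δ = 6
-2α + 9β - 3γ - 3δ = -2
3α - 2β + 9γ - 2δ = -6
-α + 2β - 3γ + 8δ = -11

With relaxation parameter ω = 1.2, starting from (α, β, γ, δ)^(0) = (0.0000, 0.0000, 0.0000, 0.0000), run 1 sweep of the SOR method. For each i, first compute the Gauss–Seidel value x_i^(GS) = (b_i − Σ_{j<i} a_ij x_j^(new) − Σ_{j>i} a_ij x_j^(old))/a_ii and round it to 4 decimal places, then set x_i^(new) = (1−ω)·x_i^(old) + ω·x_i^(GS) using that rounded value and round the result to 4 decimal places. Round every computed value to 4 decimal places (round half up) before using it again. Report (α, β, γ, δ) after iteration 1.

(0.7200, -0.0746, -1.1078, -2.0182)

Iteration 1:
  α: GS value = (6 - (3)·0.0000 - (-3)·0.0000 - (-3)·0.0000) / (10) = 0.6000;  α ← (1−ω)·0.0000 + ω·0.6000 = 0.7200
  β: GS value = (-2 - (-2)·0.7200 - (-3)·0.0000 - (-3)·0.0000) / (9) = -0.0622;  β ← (1−ω)·0.0000 + ω·-0.0622 = -0.0746
  γ: GS value = (-6 - (3)·0.7200 - (-2)·-0.0746 - (-2)·0.0000) / (9) = -0.9232;  γ ← (1−ω)·0.0000 + ω·-0.9232 = -1.1078
  δ: GS value = (-11 - (-1)·0.7200 - (2)·-0.0746 - (-3)·-1.1078) / (8) = -1.6818;  δ ← (1−ω)·0.0000 + ω·-1.6818 = -2.0182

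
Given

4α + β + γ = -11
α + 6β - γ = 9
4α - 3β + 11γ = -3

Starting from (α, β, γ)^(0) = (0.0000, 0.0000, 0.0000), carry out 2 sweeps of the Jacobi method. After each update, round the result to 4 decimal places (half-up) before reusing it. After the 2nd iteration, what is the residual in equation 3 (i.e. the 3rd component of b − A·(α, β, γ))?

Iteration 1:
  α = (-11 - (1)·0.0000 - (1)·0.0000) / (4) = -2.7500
  β = (9 - (1)·0.0000 - (-1)·0.0000) / (6) = 1.5000
  γ = (-3 - (4)·0.0000 - (-3)·0.0000) / (11) = -0.2727
Iteration 2:
  α = (-11 - (1)·1.5000 - (1)·-0.2727) / (4) = -3.0568
  β = (9 - (1)·-2.7500 - (-1)·-0.2727) / (6) = 1.9129
  γ = (-3 - (4)·-2.7500 - (-3)·1.5000) / (11) = 1.1364
Residual b − A·x = (-1.8221, 1.7158, 2.4655)

2.4655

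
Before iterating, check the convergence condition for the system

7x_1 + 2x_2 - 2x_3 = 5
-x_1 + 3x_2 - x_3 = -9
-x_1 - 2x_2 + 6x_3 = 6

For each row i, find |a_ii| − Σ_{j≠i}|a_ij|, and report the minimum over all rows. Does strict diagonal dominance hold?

row 1: |7| − (2+2) = 3
row 2: |3| − (1+1) = 1
row 3: |6| − (1+2) = 3
minimum over rows = 1 → strictly diagonally dominant (convergence guaranteed)

1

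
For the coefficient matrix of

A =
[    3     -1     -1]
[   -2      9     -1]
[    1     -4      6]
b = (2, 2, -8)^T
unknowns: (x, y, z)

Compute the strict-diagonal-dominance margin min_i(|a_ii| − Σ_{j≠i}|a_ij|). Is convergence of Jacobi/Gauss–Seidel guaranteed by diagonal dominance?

1

row 1: |3| − (1+1) = 1
row 2: |9| − (2+1) = 6
row 3: |6| − (1+4) = 1
minimum over rows = 1 → strictly diagonally dominant (convergence guaranteed)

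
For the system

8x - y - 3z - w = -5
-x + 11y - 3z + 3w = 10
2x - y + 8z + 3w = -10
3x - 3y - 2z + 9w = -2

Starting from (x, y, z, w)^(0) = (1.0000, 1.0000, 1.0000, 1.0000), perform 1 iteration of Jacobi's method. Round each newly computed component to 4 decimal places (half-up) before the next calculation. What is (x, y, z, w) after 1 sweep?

Iteration 1:
  x = (-5 - (-1)·1.0000 - (-3)·1.0000 - (-1)·1.0000) / (8) = 0.0000
  y = (10 - (-1)·1.0000 - (-3)·1.0000 - (3)·1.0000) / (11) = 1.0000
  z = (-10 - (2)·1.0000 - (-1)·1.0000 - (3)·1.0000) / (8) = -1.7500
  w = (-2 - (3)·1.0000 - (-3)·1.0000 - (-2)·1.0000) / (9) = 0.0000

(0.0000, 1.0000, -1.7500, 0.0000)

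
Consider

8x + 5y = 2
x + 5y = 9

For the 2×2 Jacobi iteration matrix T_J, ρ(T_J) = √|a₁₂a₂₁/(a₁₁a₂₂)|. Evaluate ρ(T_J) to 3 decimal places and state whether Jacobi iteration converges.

a₁₂a₂₁/(a₁₁a₂₂) = (5)·(1) / ((8)·(5)) = 0.125000
ρ = √|0.125000| = √0.125000 = 0.354
ρ < 1, so Jacobi converges

0.354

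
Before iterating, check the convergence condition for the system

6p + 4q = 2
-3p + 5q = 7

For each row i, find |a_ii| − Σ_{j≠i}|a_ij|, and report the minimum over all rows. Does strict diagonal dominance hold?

2

row 1: |6| − (4) = 2
row 2: |5| − (3) = 2
minimum over rows = 2 → strictly diagonally dominant (convergence guaranteed)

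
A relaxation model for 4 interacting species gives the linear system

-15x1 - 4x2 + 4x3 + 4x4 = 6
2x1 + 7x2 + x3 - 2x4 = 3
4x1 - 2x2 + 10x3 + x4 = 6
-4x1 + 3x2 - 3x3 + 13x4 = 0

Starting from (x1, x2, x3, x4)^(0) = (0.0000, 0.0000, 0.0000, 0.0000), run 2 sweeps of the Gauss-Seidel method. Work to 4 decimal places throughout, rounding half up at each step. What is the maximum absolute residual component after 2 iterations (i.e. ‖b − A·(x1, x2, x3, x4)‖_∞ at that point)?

0.5945

Iteration 1:
  x1 = (6 - (-4)·0.0000 - (4)·0.0000 - (4)·0.0000) / (-15) = -0.4000
  x2 = (3 - (2)·-0.4000 - (1)·0.0000 - (-2)·0.0000) / (7) = 0.5429
  x3 = (6 - (4)·-0.4000 - (-2)·0.5429 - (1)·0.0000) / (10) = 0.8686
  x4 = (0 - (-4)·-0.4000 - (3)·0.5429 - (-3)·0.8686) / (13) = -0.0479
Iteration 2:
  x1 = (6 - (-4)·0.5429 - (4)·0.8686 - (4)·-0.0479) / (-15) = -0.3259
  x2 = (3 - (2)·-0.3259 - (1)·0.8686 - (-2)·-0.0479) / (7) = 0.3839
  x3 = (6 - (4)·-0.3259 - (-2)·0.3839 - (1)·-0.0479) / (10) = 0.8119
  x4 = (0 - (-4)·-0.3259 - (3)·0.3839 - (-3)·0.8119) / (13) = -0.0015
Residual b − A·x = (-0.5945, 0.1496, -0.0461, -0.0001); ∞-norm = 0.5945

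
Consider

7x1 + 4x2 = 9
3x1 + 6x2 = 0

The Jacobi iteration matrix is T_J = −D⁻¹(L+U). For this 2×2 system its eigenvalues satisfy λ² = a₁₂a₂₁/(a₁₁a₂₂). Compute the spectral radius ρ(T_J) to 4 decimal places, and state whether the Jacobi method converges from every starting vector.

a₁₂a₂₁/(a₁₁a₂₂) = (4)·(3) / ((7)·(6)) = 0.285714
ρ = √|0.285714| = √0.285714 = 0.5345
ρ < 1, so Jacobi converges

0.5345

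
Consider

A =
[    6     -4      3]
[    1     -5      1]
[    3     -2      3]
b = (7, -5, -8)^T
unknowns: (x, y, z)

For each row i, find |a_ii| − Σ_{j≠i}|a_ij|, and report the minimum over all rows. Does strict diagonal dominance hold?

row 1: |6| − (4+3) = -1
row 2: |-5| − (1+1) = 3
row 3: |3| − (3+2) = -2
minimum over rows = -2 → not strictly diagonally dominant

-2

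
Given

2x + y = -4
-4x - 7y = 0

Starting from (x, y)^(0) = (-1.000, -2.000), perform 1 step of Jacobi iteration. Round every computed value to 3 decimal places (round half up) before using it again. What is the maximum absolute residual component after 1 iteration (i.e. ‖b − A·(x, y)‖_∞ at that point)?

Iteration 1:
  x = (-4 - (1)·-2.000) / (2) = -1.000
  y = (0 - (-4)·-1.000) / (-7) = 0.571
Residual b − A·x = (-2.571, -0.003); ∞-norm = 2.571

2.571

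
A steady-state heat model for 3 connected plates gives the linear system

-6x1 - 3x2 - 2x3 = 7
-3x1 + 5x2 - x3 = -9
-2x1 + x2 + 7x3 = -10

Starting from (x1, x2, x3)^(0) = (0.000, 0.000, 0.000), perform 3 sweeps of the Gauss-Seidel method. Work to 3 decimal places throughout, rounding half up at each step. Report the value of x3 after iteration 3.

Iteration 1:
  x1 = (7 - (-3)·0.000 - (-2)·0.000) / (-6) = -1.167
  x2 = (-9 - (-3)·-1.167 - (-1)·0.000) / (5) = -2.500
  x3 = (-10 - (-2)·-1.167 - (1)·-2.500) / (7) = -1.405
Iteration 2:
  x1 = (7 - (-3)·-2.500 - (-2)·-1.405) / (-6) = 0.552
  x2 = (-9 - (-3)·0.552 - (-1)·-1.405) / (5) = -1.750
  x3 = (-10 - (-2)·0.552 - (1)·-1.750) / (7) = -1.021
Iteration 3:
  x1 = (7 - (-3)·-1.750 - (-2)·-1.021) / (-6) = 0.049
  x2 = (-9 - (-3)·0.049 - (-1)·-1.021) / (5) = -1.975
  x3 = (-10 - (-2)·0.049 - (1)·-1.975) / (7) = -1.132

-1.132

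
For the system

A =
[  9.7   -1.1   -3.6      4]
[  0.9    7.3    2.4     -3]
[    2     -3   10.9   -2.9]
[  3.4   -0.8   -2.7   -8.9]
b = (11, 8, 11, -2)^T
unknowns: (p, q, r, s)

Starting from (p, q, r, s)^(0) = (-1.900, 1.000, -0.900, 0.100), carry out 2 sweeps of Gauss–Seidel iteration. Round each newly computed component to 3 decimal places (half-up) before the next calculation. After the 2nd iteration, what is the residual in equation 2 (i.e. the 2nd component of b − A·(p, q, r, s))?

2.488

Iteration 1:
  p = (11 - (-1.1)·1.000 - (-3.6)·-0.900 - (4)·0.100) / (9.7) = 0.872
  q = (8 - (0.9)·0.872 - (2.4)·-0.900 - (-3)·0.100) / (7.3) = 1.325
  r = (11 - (2)·0.872 - (-3)·1.325 - (-2.9)·0.100) / (10.9) = 1.240
  s = (-2 - (3.4)·0.872 - (-0.8)·1.325 - (-2.7)·1.240) / (-8.9) = 0.063
Iteration 2:
  p = (11 - (-1.1)·1.325 - (-3.6)·1.240 - (4)·0.063) / (9.7) = 1.719
  q = (8 - (0.9)·1.719 - (2.4)·1.240 - (-3)·0.063) / (7.3) = 0.502
  r = (11 - (2)·1.719 - (-3)·0.502 - (-2.9)·0.063) / (10.9) = 0.849
  s = (-2 - (3.4)·1.719 - (-0.8)·0.502 - (-2.7)·0.849) / (-8.9) = 0.579
Residual b − A·x = (-4.382, 2.488, 1.493, 0.002)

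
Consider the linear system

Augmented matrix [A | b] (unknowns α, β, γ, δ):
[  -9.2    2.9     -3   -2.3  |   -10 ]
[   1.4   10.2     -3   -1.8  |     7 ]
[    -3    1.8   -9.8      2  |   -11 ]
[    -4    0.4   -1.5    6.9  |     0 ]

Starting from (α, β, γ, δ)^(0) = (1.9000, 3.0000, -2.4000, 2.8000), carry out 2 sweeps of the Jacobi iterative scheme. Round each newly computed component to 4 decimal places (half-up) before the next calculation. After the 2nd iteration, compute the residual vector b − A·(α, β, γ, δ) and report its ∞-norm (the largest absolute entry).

8.4909

Iteration 1:
  α = (-10 - (2.9)·3.0000 - (-3)·-2.4000 - (-2.3)·2.8000) / (-9.2) = 2.1152
  β = (7 - (1.4)·1.9000 - (-3)·-2.4000 - (-1.8)·2.8000) / (10.2) = 0.2137
  γ = (-11 - (-3)·1.9000 - (1.8)·3.0000 - (2)·2.8000) / (-9.8) = 1.6633
  δ = (0 - (-4)·1.9000 - (0.4)·3.0000 - (-1.5)·-2.4000) / (6.9) = 0.4058
Iteration 2:
  α = (-10 - (2.9)·0.2137 - (-3)·1.6633 - (-2.3)·0.4058) / (-9.2) = 0.5105
  β = (7 - (1.4)·2.1152 - (-3)·1.6633 - (-1.8)·0.4058) / (10.2) = 0.9568
  γ = (-11 - (-3)·2.1152 - (1.8)·0.2137 - (2)·0.4058) / (-9.8) = 0.5970
  δ = (0 - (-4)·2.1152 - (0.4)·0.2137 - (-1.5)·1.6633) / (6.9) = 1.5754
Residual b − A·x = (-2.6637, 1.1527, -8.4909, -8.3155); ∞-norm = 8.4909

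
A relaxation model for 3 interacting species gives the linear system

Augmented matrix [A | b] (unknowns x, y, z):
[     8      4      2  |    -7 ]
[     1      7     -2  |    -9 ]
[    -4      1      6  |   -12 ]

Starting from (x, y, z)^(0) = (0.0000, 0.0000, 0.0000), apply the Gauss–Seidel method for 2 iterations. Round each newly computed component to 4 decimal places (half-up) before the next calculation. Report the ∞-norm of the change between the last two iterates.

1.1778

Iteration 1:
  x = (-7 - (4)·0.0000 - (2)·0.0000) / (8) = -0.8750
  y = (-9 - (1)·-0.8750 - (-2)·0.0000) / (7) = -1.1607
  z = (-12 - (-4)·-0.8750 - (1)·-1.1607) / (6) = -2.3899
Iteration 2:
  x = (-7 - (4)·-1.1607 - (2)·-2.3899) / (8) = 0.3028
  y = (-9 - (1)·0.3028 - (-2)·-2.3899) / (7) = -2.0118
  z = (-12 - (-4)·0.3028 - (1)·-2.0118) / (6) = -1.4628
Change: (1.1778, -0.8511, 0.9271) → max |·| = 1.1778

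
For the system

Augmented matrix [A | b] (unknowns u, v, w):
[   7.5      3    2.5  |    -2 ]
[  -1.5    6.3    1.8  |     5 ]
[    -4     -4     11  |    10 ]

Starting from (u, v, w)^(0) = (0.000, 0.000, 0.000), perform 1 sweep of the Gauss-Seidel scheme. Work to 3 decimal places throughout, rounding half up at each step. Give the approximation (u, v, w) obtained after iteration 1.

Iteration 1:
  u = (-2 - (3)·0.000 - (2.5)·0.000) / (7.5) = -0.267
  v = (5 - (-1.5)·-0.267 - (1.8)·0.000) / (6.3) = 0.730
  w = (10 - (-4)·-0.267 - (-4)·0.730) / (11) = 1.077

(-0.267, 0.730, 1.077)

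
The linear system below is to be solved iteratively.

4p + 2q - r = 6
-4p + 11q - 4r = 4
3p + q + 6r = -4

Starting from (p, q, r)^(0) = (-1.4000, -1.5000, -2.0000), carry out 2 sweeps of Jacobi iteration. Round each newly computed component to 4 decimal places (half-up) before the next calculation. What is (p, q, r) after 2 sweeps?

(2.0072, 1.1030, -1.3962)

Iteration 1:
  p = (6 - (2)·-1.5000 - (-1)·-2.0000) / (4) = 1.7500
  q = (4 - (-4)·-1.4000 - (-4)·-2.0000) / (11) = -0.8727
  r = (-4 - (3)·-1.4000 - (1)·-1.5000) / (6) = 0.2833
Iteration 2:
  p = (6 - (2)·-0.8727 - (-1)·0.2833) / (4) = 2.0072
  q = (4 - (-4)·1.7500 - (-4)·0.2833) / (11) = 1.1030
  r = (-4 - (3)·1.7500 - (1)·-0.8727) / (6) = -1.3962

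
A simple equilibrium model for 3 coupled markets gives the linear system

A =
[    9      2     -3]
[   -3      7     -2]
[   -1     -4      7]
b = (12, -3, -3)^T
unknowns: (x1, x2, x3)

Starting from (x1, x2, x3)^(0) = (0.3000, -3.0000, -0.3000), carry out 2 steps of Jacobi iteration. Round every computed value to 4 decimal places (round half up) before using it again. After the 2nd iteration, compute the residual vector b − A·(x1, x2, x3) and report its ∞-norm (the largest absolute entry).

Iteration 1:
  x1 = (12 - (2)·-3.0000 - (-3)·-0.3000) / (9) = 1.9000
  x2 = (-3 - (-3)·0.3000 - (-2)·-0.3000) / (7) = -0.3857
  x3 = (-3 - (-1)·0.3000 - (-4)·-3.0000) / (7) = -2.1000
Iteration 2:
  x1 = (12 - (2)·-0.3857 - (-3)·-2.1000) / (9) = 0.7190
  x2 = (-3 - (-3)·1.9000 - (-2)·-2.1000) / (7) = -0.2143
  x3 = (-3 - (-1)·1.9000 - (-4)·-0.3857) / (7) = -0.3775
Residual b − A·x = (4.8251, -0.0979, -0.4957); ∞-norm = 4.8251

4.8251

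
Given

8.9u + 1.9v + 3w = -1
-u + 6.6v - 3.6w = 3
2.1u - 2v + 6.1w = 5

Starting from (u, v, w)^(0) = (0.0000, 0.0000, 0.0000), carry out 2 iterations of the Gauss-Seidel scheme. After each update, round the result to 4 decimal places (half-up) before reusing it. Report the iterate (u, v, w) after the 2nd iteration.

(-0.5434, 0.9186, 1.3079)

Iteration 1:
  u = (-1 - (1.9)·0.0000 - (3)·0.0000) / (8.9) = -0.1124
  v = (3 - (-1)·-0.1124 - (-3.6)·0.0000) / (6.6) = 0.4375
  w = (5 - (2.1)·-0.1124 - (-2)·0.4375) / (6.1) = 1.0018
Iteration 2:
  u = (-1 - (1.9)·0.4375 - (3)·1.0018) / (8.9) = -0.5434
  v = (3 - (-1)·-0.5434 - (-3.6)·1.0018) / (6.6) = 0.9186
  w = (5 - (2.1)·-0.5434 - (-2)·0.9186) / (6.1) = 1.3079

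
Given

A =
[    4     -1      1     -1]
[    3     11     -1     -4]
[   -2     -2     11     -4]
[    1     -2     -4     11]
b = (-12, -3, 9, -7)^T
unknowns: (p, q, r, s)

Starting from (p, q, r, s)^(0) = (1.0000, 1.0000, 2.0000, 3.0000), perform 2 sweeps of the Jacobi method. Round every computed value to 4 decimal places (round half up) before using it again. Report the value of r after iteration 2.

0.5620

Iteration 1:
  p = (-12 - (-1)·1.0000 - (1)·2.0000 - (-1)·3.0000) / (4) = -2.5000
  q = (-3 - (3)·1.0000 - (-1)·2.0000 - (-4)·3.0000) / (11) = 0.7273
  r = (9 - (-2)·1.0000 - (-2)·1.0000 - (-4)·3.0000) / (11) = 2.2727
  s = (-7 - (1)·1.0000 - (-2)·1.0000 - (-4)·2.0000) / (11) = 0.1818
Iteration 2:
  p = (-12 - (-1)·0.7273 - (1)·2.2727 - (-1)·0.1818) / (4) = -3.3409
  q = (-3 - (3)·-2.5000 - (-1)·2.2727 - (-4)·0.1818) / (11) = 0.6818
  r = (9 - (-2)·-2.5000 - (-2)·0.7273 - (-4)·0.1818) / (11) = 0.5620
  s = (-7 - (1)·-2.5000 - (-2)·0.7273 - (-4)·2.2727) / (11) = 0.5496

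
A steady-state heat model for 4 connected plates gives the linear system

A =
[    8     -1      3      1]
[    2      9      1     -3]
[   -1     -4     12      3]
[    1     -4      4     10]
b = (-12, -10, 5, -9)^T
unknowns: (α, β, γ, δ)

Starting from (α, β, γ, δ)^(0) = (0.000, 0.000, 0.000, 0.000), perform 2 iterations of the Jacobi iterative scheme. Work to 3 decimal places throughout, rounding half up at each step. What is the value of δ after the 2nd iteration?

Iteration 1:
  α = (-12 - (-1)·0.000 - (3)·0.000 - (1)·0.000) / (8) = -1.500
  β = (-10 - (2)·0.000 - (1)·0.000 - (-3)·0.000) / (9) = -1.111
  γ = (5 - (-1)·0.000 - (-4)·0.000 - (3)·0.000) / (12) = 0.417
  δ = (-9 - (1)·0.000 - (-4)·0.000 - (4)·0.000) / (10) = -0.900
Iteration 2:
  α = (-12 - (-1)·-1.111 - (3)·0.417 - (1)·-0.900) / (8) = -1.683
  β = (-10 - (2)·-1.500 - (1)·0.417 - (-3)·-0.900) / (9) = -1.124
  γ = (5 - (-1)·-1.500 - (-4)·-1.111 - (3)·-0.900) / (12) = 0.146
  δ = (-9 - (1)·-1.500 - (-4)·-1.111 - (4)·0.417) / (10) = -1.361

-1.361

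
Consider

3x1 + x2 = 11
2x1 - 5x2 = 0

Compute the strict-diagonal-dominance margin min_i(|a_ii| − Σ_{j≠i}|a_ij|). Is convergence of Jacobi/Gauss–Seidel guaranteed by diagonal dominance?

row 1: |3| − (1) = 2
row 2: |-5| − (2) = 3
minimum over rows = 2 → strictly diagonally dominant (convergence guaranteed)

2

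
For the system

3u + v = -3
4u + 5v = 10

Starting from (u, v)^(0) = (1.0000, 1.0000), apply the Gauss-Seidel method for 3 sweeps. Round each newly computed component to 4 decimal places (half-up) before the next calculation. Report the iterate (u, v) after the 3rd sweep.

Iteration 1:
  u = (-3 - (1)·1.0000) / (3) = -1.3333
  v = (10 - (4)·-1.3333) / (5) = 3.0666
Iteration 2:
  u = (-3 - (1)·3.0666) / (3) = -2.0222
  v = (10 - (4)·-2.0222) / (5) = 3.6178
Iteration 3:
  u = (-3 - (1)·3.6178) / (3) = -2.2059
  v = (10 - (4)·-2.2059) / (5) = 3.7647

(-2.2059, 3.7647)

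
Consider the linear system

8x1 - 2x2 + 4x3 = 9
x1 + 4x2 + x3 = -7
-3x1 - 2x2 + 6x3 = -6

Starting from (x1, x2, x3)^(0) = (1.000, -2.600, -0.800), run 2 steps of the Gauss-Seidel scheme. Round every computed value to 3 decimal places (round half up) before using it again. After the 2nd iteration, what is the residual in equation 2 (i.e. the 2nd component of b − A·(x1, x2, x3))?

Iteration 1:
  x1 = (9 - (-2)·-2.600 - (4)·-0.800) / (8) = 0.875
  x2 = (-7 - (1)·0.875 - (1)·-0.800) / (4) = -1.769
  x3 = (-6 - (-3)·0.875 - (-2)·-1.769) / (6) = -1.152
Iteration 2:
  x1 = (9 - (-2)·-1.769 - (4)·-1.152) / (8) = 1.259
  x2 = (-7 - (1)·1.259 - (1)·-1.152) / (4) = -1.777
  x3 = (-6 - (-3)·1.259 - (-2)·-1.777) / (6) = -0.963
Residual b − A·x = (-0.774, -0.188, 0.001)

-0.188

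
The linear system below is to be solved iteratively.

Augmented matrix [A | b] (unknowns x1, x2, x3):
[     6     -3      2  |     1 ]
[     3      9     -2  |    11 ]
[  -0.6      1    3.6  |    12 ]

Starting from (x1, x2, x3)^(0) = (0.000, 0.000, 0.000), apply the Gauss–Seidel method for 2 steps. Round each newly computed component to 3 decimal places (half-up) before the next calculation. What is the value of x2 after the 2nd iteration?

1.984

Iteration 1:
  x1 = (1 - (-3)·0.000 - (2)·0.000) / (6) = 0.167
  x2 = (11 - (3)·0.167 - (-2)·0.000) / (9) = 1.167
  x3 = (12 - (-0.6)·0.167 - (1)·1.167) / (3.6) = 3.037
Iteration 2:
  x1 = (1 - (-3)·1.167 - (2)·3.037) / (6) = -0.262
  x2 = (11 - (3)·-0.262 - (-2)·3.037) / (9) = 1.984
  x3 = (12 - (-0.6)·-0.262 - (1)·1.984) / (3.6) = 2.739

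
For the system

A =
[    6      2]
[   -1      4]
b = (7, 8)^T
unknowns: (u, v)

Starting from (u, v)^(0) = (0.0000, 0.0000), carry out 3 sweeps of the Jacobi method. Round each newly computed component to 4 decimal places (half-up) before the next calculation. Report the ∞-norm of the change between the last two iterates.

Iteration 1:
  u = (7 - (2)·0.0000) / (6) = 1.1667
  v = (8 - (-1)·0.0000) / (4) = 2.0000
Iteration 2:
  u = (7 - (2)·2.0000) / (6) = 0.5000
  v = (8 - (-1)·1.1667) / (4) = 2.2917
Iteration 3:
  u = (7 - (2)·2.2917) / (6) = 0.4028
  v = (8 - (-1)·0.5000) / (4) = 2.1250
Change: (-0.0972, -0.1667) → max |·| = 0.1667

0.1667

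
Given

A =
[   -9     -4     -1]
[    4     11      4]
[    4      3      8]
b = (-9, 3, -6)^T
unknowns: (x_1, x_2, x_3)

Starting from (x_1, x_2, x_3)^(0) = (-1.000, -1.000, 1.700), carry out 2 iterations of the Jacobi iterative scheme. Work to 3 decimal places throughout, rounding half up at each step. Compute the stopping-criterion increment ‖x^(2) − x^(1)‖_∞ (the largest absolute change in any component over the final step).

Iteration 1:
  x_1 = (-9 - (-4)·-1.000 - (-1)·1.700) / (-9) = 1.256
  x_2 = (3 - (4)·-1.000 - (4)·1.700) / (11) = 0.018
  x_3 = (-6 - (4)·-1.000 - (3)·-1.000) / (8) = 0.125
Iteration 2:
  x_1 = (-9 - (-4)·0.018 - (-1)·0.125) / (-9) = 0.978
  x_2 = (3 - (4)·1.256 - (4)·0.125) / (11) = -0.229
  x_3 = (-6 - (4)·1.256 - (3)·0.018) / (8) = -1.385
Change: (-0.278, -0.247, -1.510) → max |·| = 1.510

1.510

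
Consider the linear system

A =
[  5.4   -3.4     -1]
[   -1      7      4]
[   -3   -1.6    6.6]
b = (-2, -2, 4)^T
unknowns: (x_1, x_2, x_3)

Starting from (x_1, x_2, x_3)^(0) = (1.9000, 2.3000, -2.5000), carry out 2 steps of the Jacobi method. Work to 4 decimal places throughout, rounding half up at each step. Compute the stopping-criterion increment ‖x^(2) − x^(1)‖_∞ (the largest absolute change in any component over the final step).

Iteration 1:
  x_1 = (-2 - (-3.4)·2.3000 - (-1)·-2.5000) / (5.4) = 0.6148
  x_2 = (-2 - (-1)·1.9000 - (4)·-2.5000) / (7) = 1.4143
  x_3 = (4 - (-3)·1.9000 - (-1.6)·2.3000) / (6.6) = 2.0273
Iteration 2:
  x_1 = (-2 - (-3.4)·1.4143 - (-1)·2.0273) / (5.4) = 0.8955
  x_2 = (-2 - (-1)·0.6148 - (4)·2.0273) / (7) = -1.3563
  x_3 = (4 - (-3)·0.6148 - (-1.6)·1.4143) / (6.6) = 1.2284
Change: (0.2807, -2.7706, -0.7989) → max |·| = 2.7706

2.7706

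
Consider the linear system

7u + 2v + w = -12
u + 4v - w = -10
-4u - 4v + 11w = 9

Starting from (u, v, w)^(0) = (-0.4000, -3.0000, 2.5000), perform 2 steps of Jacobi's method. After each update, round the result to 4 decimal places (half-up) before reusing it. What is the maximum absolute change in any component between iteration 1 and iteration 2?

0.5260

Iteration 1:
  u = (-12 - (2)·-3.0000 - (1)·2.5000) / (7) = -1.2143
  v = (-10 - (1)·-0.4000 - (-1)·2.5000) / (4) = -1.7750
  w = (9 - (-4)·-0.4000 - (-4)·-3.0000) / (11) = -0.4182
Iteration 2:
  u = (-12 - (2)·-1.7750 - (1)·-0.4182) / (7) = -1.1474
  v = (-10 - (1)·-1.2143 - (-1)·-0.4182) / (4) = -2.3010
  w = (9 - (-4)·-1.2143 - (-4)·-1.7750) / (11) = -0.2688
Change: (0.0669, -0.5260, 0.1494) → max |·| = 0.5260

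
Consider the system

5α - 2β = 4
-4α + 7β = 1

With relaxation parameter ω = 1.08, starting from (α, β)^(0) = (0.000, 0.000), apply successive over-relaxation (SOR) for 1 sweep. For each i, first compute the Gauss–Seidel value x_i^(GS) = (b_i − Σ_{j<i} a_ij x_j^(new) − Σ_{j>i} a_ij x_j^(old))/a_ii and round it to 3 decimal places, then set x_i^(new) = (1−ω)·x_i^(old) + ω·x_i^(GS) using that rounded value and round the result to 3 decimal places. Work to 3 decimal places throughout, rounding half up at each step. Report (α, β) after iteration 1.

Iteration 1:
  α: GS value = (4 - (-2)·0.000) / (5) = 0.800;  α ← (1−ω)·0.000 + ω·0.800 = 0.864
  β: GS value = (1 - (-4)·0.864) / (7) = 0.637;  β ← (1−ω)·0.000 + ω·0.637 = 0.688

(0.864, 0.688)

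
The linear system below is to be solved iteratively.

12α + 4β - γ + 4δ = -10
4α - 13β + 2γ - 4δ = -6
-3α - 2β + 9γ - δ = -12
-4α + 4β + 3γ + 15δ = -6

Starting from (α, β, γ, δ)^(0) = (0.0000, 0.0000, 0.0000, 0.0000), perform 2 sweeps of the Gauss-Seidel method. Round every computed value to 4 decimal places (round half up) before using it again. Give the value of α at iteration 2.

-0.9109

Iteration 1:
  α = (-10 - (4)·0.0000 - (-1)·0.0000 - (4)·0.0000) / (12) = -0.8333
  β = (-6 - (4)·-0.8333 - (2)·0.0000 - (-4)·0.0000) / (-13) = 0.2051
  γ = (-12 - (-3)·-0.8333 - (-2)·0.2051 - (-1)·0.0000) / (9) = -1.5655
  δ = (-6 - (-4)·-0.8333 - (4)·0.2051 - (3)·-1.5655) / (15) = -0.3638
Iteration 2:
  α = (-10 - (4)·0.2051 - (-1)·-1.5655 - (4)·-0.3638) / (12) = -0.9109
  β = (-6 - (4)·-0.9109 - (2)·-1.5655 - (-4)·-0.3638) / (-13) = 0.0524
  γ = (-12 - (-3)·-0.9109 - (-2)·0.0524 - (-1)·-0.3638) / (9) = -1.6657
  δ = (-6 - (-4)·-0.9109 - (4)·0.0524 - (3)·-1.6657) / (15) = -0.3237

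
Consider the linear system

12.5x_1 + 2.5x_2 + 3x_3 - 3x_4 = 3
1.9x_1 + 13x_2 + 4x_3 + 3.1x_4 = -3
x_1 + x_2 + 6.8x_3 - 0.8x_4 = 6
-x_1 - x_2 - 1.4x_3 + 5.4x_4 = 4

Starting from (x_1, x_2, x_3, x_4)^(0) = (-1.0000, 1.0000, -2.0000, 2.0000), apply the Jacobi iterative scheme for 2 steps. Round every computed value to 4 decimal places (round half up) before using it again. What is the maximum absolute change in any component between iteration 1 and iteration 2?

1.0034

Iteration 1:
  x_1 = (3 - (2.5)·1.0000 - (3)·-2.0000 - (-3)·2.0000) / (12.5) = 1.0000
  x_2 = (-3 - (1.9)·-1.0000 - (4)·-2.0000 - (3.1)·2.0000) / (13) = 0.0538
  x_3 = (6 - (1)·-1.0000 - (1)·1.0000 - (-0.8)·2.0000) / (6.8) = 1.1176
  x_4 = (4 - (-1)·-1.0000 - (-1)·1.0000 - (-1.4)·-2.0000) / (5.4) = 0.2222
Iteration 2:
  x_1 = (3 - (2.5)·0.0538 - (3)·1.1176 - (-3)·0.2222) / (12.5) = 0.0143
  x_2 = (-3 - (1.9)·1.0000 - (4)·1.1176 - (3.1)·0.2222) / (13) = -0.7738
  x_3 = (6 - (1)·1.0000 - (1)·0.0538 - (-0.8)·0.2222) / (6.8) = 0.7535
  x_4 = (4 - (-1)·1.0000 - (-1)·0.0538 - (-1.4)·1.1176) / (5.4) = 1.2256
Change: (-0.9857, -0.8276, -0.3641, 1.0034) → max |·| = 1.0034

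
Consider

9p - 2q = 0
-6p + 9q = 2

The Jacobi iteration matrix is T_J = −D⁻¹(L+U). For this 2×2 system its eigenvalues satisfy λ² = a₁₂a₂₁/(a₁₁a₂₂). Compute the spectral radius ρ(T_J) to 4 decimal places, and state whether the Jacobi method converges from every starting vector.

a₁₂a₂₁/(a₁₁a₂₂) = (-2)·(-6) / ((9)·(9)) = 0.148148
ρ = √|0.148148| = √0.148148 = 0.3849
ρ < 1, so Jacobi converges

0.3849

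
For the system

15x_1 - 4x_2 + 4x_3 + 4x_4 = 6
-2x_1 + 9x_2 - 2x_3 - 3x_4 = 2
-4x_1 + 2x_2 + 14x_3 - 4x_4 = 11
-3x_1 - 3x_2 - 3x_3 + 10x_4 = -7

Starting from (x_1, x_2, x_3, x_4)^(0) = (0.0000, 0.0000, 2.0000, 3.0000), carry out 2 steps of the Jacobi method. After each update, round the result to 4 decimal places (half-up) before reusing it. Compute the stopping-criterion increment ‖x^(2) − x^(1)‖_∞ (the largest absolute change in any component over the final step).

Iteration 1:
  x_1 = (6 - (-4)·0.0000 - (4)·2.0000 - (4)·3.0000) / (15) = -0.9333
  x_2 = (2 - (-2)·0.0000 - (-2)·2.0000 - (-3)·3.0000) / (9) = 1.6667
  x_3 = (11 - (-4)·0.0000 - (2)·0.0000 - (-4)·3.0000) / (14) = 1.6429
  x_4 = (-7 - (-3)·0.0000 - (-3)·0.0000 - (-3)·2.0000) / (10) = -0.1000
Iteration 2:
  x_1 = (6 - (-4)·1.6667 - (4)·1.6429 - (4)·-0.1000) / (15) = 0.4330
  x_2 = (2 - (-2)·-0.9333 - (-2)·1.6429 - (-3)·-0.1000) / (9) = 0.3466
  x_3 = (11 - (-4)·-0.9333 - (2)·1.6667 - (-4)·-0.1000) / (14) = 0.2524
  x_4 = (-7 - (-3)·-0.9333 - (-3)·1.6667 - (-3)·1.6429) / (10) = 0.0129
Change: (1.3663, -1.3201, -1.3905, 0.1129) → max |·| = 1.3905

1.3905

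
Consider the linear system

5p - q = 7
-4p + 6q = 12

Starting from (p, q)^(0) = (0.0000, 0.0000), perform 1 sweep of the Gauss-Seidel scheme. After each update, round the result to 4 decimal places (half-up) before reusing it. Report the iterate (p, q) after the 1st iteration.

Iteration 1:
  p = (7 - (-1)·0.0000) / (5) = 1.4000
  q = (12 - (-4)·1.4000) / (6) = 2.9333

(1.4000, 2.9333)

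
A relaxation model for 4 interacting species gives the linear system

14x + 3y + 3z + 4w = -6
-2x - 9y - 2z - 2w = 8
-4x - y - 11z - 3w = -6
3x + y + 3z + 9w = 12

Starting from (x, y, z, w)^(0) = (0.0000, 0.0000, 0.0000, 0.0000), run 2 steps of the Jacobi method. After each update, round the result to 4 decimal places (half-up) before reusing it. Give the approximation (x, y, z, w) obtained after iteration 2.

(-0.7359, -1.2112, 0.4185, 1.3931)

Iteration 1:
  x = (-6 - (3)·0.0000 - (3)·0.0000 - (4)·0.0000) / (14) = -0.4286
  y = (8 - (-2)·0.0000 - (-2)·0.0000 - (-2)·0.0000) / (-9) = -0.8889
  z = (-6 - (-4)·0.0000 - (-1)·0.0000 - (-3)·0.0000) / (-11) = 0.5455
  w = (12 - (3)·0.0000 - (1)·0.0000 - (3)·0.0000) / (9) = 1.3333
Iteration 2:
  x = (-6 - (3)·-0.8889 - (3)·0.5455 - (4)·1.3333) / (14) = -0.7359
  y = (8 - (-2)·-0.4286 - (-2)·0.5455 - (-2)·1.3333) / (-9) = -1.2112
  z = (-6 - (-4)·-0.4286 - (-1)·-0.8889 - (-3)·1.3333) / (-11) = 0.4185
  w = (12 - (3)·-0.4286 - (1)·-0.8889 - (3)·0.5455) / (9) = 1.3931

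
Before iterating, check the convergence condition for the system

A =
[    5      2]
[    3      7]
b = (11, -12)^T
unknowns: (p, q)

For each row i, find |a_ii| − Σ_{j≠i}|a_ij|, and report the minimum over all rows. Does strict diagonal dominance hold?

3

row 1: |5| − (2) = 3
row 2: |7| − (3) = 4
minimum over rows = 3 → strictly diagonally dominant (convergence guaranteed)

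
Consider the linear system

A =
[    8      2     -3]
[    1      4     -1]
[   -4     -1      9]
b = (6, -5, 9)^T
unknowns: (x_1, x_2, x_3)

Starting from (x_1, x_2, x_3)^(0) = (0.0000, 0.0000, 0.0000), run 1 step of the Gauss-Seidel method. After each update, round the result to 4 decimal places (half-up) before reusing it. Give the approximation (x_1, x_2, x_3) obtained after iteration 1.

(0.7500, -1.4375, 1.1736)

Iteration 1:
  x_1 = (6 - (2)·0.0000 - (-3)·0.0000) / (8) = 0.7500
  x_2 = (-5 - (1)·0.7500 - (-1)·0.0000) / (4) = -1.4375
  x_3 = (9 - (-4)·0.7500 - (-1)·-1.4375) / (9) = 1.1736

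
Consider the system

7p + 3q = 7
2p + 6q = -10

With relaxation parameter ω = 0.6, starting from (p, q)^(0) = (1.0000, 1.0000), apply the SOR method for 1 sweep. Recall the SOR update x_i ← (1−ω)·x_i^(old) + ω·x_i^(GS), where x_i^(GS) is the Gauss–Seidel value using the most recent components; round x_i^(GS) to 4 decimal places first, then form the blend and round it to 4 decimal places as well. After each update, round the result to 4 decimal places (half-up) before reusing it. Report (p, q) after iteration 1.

(0.7428, -0.7486)

Iteration 1:
  p: GS value = (7 - (3)·1.0000) / (7) = 0.5714;  p ← (1−ω)·1.0000 + ω·0.5714 = 0.7428
  q: GS value = (-10 - (2)·0.7428) / (6) = -1.9143;  q ← (1−ω)·1.0000 + ω·-1.9143 = -0.7486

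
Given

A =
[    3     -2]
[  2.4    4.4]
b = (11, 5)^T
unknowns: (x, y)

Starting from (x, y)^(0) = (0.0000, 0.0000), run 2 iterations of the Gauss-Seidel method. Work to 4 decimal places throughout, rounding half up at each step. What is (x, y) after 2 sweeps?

Iteration 1:
  x = (11 - (-2)·0.0000) / (3) = 3.6667
  y = (5 - (2.4)·3.6667) / (4.4) = -0.8637
Iteration 2:
  x = (11 - (-2)·-0.8637) / (3) = 3.0909
  y = (5 - (2.4)·3.0909) / (4.4) = -0.5496

(3.0909, -0.5496)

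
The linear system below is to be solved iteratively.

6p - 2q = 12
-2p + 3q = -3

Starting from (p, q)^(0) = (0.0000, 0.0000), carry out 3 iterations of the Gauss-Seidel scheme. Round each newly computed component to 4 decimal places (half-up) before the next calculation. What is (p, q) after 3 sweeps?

Iteration 1:
  p = (12 - (-2)·0.0000) / (6) = 2.0000
  q = (-3 - (-2)·2.0000) / (3) = 0.3333
Iteration 2:
  p = (12 - (-2)·0.3333) / (6) = 2.1111
  q = (-3 - (-2)·2.1111) / (3) = 0.4074
Iteration 3:
  p = (12 - (-2)·0.4074) / (6) = 2.1358
  q = (-3 - (-2)·2.1358) / (3) = 0.4239

(2.1358, 0.4239)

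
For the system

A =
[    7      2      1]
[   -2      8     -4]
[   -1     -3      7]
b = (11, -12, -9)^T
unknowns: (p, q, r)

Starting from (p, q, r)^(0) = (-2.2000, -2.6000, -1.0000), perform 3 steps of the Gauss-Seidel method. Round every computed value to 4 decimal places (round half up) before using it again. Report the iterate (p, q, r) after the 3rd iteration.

Iteration 1:
  p = (11 - (2)·-2.6000 - (1)·-1.0000) / (7) = 2.4571
  q = (-12 - (-2)·2.4571 - (-4)·-1.0000) / (8) = -1.3857
  r = (-9 - (-1)·2.4571 - (-3)·-1.3857) / (7) = -1.5286
Iteration 2:
  p = (11 - (2)·-1.3857 - (1)·-1.5286) / (7) = 2.1857
  q = (-12 - (-2)·2.1857 - (-4)·-1.5286) / (8) = -1.7179
  r = (-9 - (-1)·2.1857 - (-3)·-1.7179) / (7) = -1.7097
Iteration 3:
  p = (11 - (2)·-1.7179 - (1)·-1.7097) / (7) = 2.3065
  q = (-12 - (-2)·2.3065 - (-4)·-1.7097) / (8) = -1.7782
  r = (-9 - (-1)·2.3065 - (-3)·-1.7782) / (7) = -1.7183

(2.3065, -1.7782, -1.7183)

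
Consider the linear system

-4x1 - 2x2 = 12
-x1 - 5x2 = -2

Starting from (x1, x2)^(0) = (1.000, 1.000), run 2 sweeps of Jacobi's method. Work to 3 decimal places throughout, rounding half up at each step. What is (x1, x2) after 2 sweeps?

(-3.100, 1.100)

Iteration 1:
  x1 = (12 - (-2)·1.000) / (-4) = -3.500
  x2 = (-2 - (-1)·1.000) / (-5) = 0.200
Iteration 2:
  x1 = (12 - (-2)·0.200) / (-4) = -3.100
  x2 = (-2 - (-1)·-3.500) / (-5) = 1.100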